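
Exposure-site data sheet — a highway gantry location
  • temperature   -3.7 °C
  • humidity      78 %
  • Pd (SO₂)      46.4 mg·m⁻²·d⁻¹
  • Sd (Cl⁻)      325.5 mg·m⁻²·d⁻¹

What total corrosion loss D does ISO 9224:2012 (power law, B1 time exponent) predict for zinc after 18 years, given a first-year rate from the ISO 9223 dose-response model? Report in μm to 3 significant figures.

D(18) = 22.5 μm

zinc: T≤10 °C ⇒ hinge +0.038·(-3.7−10) = -0.5206
  sulphur-dioxide contribution → 1.5 μm/a
  chloride contribution → 0.6451 μm/a
  ⇒ r_corr(zinc) = 2.145 μm/a
Long-term exponent b (ISO 9224 Table 2, B1) = 0.813
  D(18) = 2.145 × 18^0.813 = 2.145 × 10.48 = 22.49 μm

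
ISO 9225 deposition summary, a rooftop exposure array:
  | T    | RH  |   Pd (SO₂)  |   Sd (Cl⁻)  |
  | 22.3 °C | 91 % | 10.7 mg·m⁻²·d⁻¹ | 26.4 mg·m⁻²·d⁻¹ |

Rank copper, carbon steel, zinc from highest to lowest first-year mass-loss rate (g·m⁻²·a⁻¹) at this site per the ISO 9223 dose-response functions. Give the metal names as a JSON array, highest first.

["carbon steel", "copper", "zinc"]

copper: temperature factor f = -0.080·(12.3) = -0.9840
  sulphur-dioxide contribution → 0.7876 μm/a
  chloride contribution → 1.958 μm/a
  total first-year rate 2.746 μm/a
  mass loss = 2.746 μm/a × 8.96 g/cm³ = 24.6 g·m⁻²·a⁻¹
carbon steel: T>10 °C ⇒ hinge -0.054·(22.3−10) = -0.6642
  sulphur-dioxide contribution → 19.28 μm/a
  chloride contribution → 38.16 μm/a
  ⇒ r_corr(carbon steel) = 57.44 μm/a
  mass loss = 57.44 μm/a × 7.85 g/cm³ = 450.9 g·m⁻²·a⁻¹
zinc: f(T) = -0.071·(T−10) [T>10 °C] = -0.8733
  sulphur-dioxide contribution → 1.005 μm/a
  chloride contribution → 1.559 μm/a
  total first-year rate 2.564 μm/a
  mass loss = 2.564 μm/a × 7.14 g/cm³ = 18.3 g·m⁻²·a⁻¹
Ordering by g·m⁻²·a⁻¹: carbon steel (451) > copper (24.6) > zinc (18.3)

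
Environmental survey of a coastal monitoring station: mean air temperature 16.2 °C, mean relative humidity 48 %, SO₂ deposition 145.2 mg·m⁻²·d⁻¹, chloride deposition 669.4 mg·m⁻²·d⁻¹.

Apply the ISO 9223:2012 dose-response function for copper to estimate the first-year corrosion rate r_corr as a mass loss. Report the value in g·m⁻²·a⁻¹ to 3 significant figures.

copper: T>10 °C ⇒ hinge -0.080·(16.2−10) = -0.4960
  SO₂ term: 0.0053·145.2^0.26·exp(0.059·48-0.4960) = 0.1999
  Cl⁻ term: 0.01025·669.4^0.27·exp(0.036·48+0.049·16.2) = 0.7394
  sum: 0.1999 + 0.7394 → r_corr = 0.9393 μm/a
Convert to mass loss: 0.9393 μm/a × 8.96 g/cm³ = 8.416 g·m⁻²·a⁻¹

r_corr = 8.42 g·m⁻²·a⁻¹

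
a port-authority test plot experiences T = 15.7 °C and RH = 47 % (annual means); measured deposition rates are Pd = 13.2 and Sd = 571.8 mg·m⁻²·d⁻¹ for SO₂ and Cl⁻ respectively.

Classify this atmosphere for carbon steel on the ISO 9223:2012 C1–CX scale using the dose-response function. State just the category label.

carbon steel: temperature factor f = -0.054·(5.7) = -0.3078
  SO₂ term: 1.77·13.2^0.52·exp(0.02·47-0.3078) = 12.74
  Sd branch = 0.102·Sd^0.62·e^(0.033·RH+0.04·T) = 46.18 μm/a
  r_corr = 12.74 + 46.18 = 58.92 μm/a
ISO 9223 Table 2 (carbon steel): 50 < 58.9 ≤ 80 μm/a ⇒ C4

C4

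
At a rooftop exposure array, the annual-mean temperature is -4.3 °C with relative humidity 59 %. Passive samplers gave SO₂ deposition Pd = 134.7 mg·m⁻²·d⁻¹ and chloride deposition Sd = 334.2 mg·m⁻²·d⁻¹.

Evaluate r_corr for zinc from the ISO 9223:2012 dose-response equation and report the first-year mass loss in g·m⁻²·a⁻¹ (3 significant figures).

r_corr = 10.8 g·m⁻²·a⁻¹

zinc: temperature factor f = +0.038·(-14.3) = -0.5434
  sulphur-dioxide contribution → 0.9777 μm/a
  chloride contribution → 0.5345 μm/a
  total first-year rate 1.512 μm/a
Convert to mass loss: 1.512 μm/a × 7.14 g/cm³ = 10.8 g·m⁻²·a⁻¹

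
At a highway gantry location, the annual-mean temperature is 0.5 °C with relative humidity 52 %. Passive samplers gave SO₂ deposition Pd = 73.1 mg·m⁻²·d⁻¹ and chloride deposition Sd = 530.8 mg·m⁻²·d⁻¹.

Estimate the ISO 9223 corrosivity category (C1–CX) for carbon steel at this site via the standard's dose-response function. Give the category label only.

carbon steel: f(T) = +0.150·(T−10) [T≤10 °C] = -1.4250
  SO₂ term: 1.77·73.1^0.52·exp(0.02·52-1.4250) = 11.22
  Cl⁻ term: 0.102·530.8^0.62·exp(0.033·52+0.04·0.5) = 28.31
  r_corr = 11.22 + 28.31 = 39.53 μm/a
Category bounds: 25…50 μm/a bracket r_corr ⇒ C3

C3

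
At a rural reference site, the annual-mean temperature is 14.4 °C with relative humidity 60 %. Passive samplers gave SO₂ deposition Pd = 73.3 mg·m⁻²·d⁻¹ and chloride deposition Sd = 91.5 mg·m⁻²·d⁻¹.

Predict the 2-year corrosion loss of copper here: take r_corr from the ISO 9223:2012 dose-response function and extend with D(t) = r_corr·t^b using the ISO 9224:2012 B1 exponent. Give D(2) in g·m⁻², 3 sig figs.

copper: temperature factor f = -0.080·(4.4) = -0.3520
  Pd branch = 0.0053·Pd^0.26·e^(0.059·RH+f) = 0.3924 μm/a
  Cl⁻ term: 0.01025·91.5^0.27·exp(0.036·60+0.049·14.4) = 0.6093
  sum: 0.3924 + 0.6093 → r_corr = 1.002 μm/a
ISO 9224: D(t) = r_corr · t^b with b = 0.667 (copper, B1)
  D(2) = 1.002 × 2^0.667 = 1.002 × 1.588 = 1.59 μm
  Mass loss = 1.59 μm × 8.96 g/cm³ = 14.25 g·m⁻²

D(2) = 14.3 g·m⁻²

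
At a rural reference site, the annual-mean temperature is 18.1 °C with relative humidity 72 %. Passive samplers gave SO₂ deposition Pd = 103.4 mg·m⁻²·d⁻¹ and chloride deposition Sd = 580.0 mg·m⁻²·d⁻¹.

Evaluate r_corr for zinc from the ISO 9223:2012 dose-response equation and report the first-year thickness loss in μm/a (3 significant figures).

zinc: temperature factor f = -0.071·(8.1) = -0.5751
  sulphur-dioxide contribution → 1.533 μm/a
  chloride contribution → 5.451 μm/a
  ⇒ r_corr(zinc) = 6.985 μm/a

r_corr = 6.98 μm/a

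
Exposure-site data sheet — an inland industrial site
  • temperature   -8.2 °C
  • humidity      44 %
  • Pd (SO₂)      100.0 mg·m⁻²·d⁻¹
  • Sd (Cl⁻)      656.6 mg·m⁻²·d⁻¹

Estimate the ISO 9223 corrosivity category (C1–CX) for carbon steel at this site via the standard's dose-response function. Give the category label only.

C2

carbon steel: T≤10 °C ⇒ hinge +0.150·(-8.2−10) = -2.7300
  SO₂ term: 1.77·100.0^0.52·exp(0.02·44-2.7300) = 3.052
  Cl⁻ term: 0.102·656.6^0.62·exp(0.033·44+0.04·-8.2) = 17.52
  r_corr = 3.052 + 17.52 = 20.57 μm/a
20.6 μm/a falls in (1.3, 25] for carbon steel → category C2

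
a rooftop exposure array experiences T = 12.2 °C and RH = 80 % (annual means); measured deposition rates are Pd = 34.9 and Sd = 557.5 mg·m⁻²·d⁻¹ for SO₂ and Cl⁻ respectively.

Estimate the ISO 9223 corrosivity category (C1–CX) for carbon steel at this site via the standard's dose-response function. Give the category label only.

C5

carbon steel: f(T) = -0.054·(T−10) [T>10 °C] = -0.1188
  sulphur-dioxide contribution → 49.38 μm/a
  chloride contribution → 117.4 μm/a
  ⇒ r_corr(carbon steel) = 166.8 μm/a
ISO 9223 Table 2 (carbon steel): 80 < 167 ≤ 200 μm/a ⇒ C5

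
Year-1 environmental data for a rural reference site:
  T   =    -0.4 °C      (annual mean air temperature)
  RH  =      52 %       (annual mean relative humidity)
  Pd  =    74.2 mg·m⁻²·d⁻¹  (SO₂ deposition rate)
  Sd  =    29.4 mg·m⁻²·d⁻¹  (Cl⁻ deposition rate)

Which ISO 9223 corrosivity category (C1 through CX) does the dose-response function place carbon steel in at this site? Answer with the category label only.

C2

carbon steel: f(T) = +0.150·(T−10) [T≤10 °C] = -1.5600
  SO₂ term: 1.77·74.2^0.52·exp(0.02·52-1.5600) = 9.88
  Sd branch = 0.102·Sd^0.62·e^(0.033·RH+0.04·T) = 4.542 μm/a
  sum: 9.88 + 4.542 → r_corr = 14.42 μm/a
ISO 9223 Table 2 (carbon steel): 1.3 < 14.4 ≤ 25 μm/a ⇒ C2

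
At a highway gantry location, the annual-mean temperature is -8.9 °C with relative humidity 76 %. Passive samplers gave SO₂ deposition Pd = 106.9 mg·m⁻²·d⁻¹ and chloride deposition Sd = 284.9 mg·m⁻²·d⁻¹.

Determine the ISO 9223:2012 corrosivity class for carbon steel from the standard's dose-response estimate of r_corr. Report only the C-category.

C3

carbon steel: temperature factor f = +0.150·(-18.9) = -2.8350
  SO₂ term: 1.77·106.9^0.52·exp(0.02·76-2.8350) = 5.394
  Sd branch = 0.102·Sd^0.62·e^(0.033·RH+0.04·T) = 29.18 μm/a
  sum: 5.394 + 29.18 → r_corr = 34.58 μm/a
ISO 9223 Table 2 (carbon steel): 25 < 34.6 ≤ 50 μm/a ⇒ C3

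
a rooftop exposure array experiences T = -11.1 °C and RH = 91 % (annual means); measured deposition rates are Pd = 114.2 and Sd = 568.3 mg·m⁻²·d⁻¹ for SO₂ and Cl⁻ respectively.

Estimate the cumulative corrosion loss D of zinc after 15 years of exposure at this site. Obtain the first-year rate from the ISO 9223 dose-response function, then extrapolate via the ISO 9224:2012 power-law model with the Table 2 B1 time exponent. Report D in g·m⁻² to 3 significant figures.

zinc: temperature factor f = +0.038·(-21.1) = -0.8018
  sulphur-dioxide contribution → 3.06 μm/a
  chloride contribution → 0.5243 μm/a
  ⇒ r_corr(zinc) = 3.584 μm/a
ISO 9224: D(t) = r_corr · t^b with b = 0.813 (zinc, B1)
  D(15) = 3.584 × 15^0.813 = 3.584 × 9.04 = 32.4 μm
  Mass loss = 32.4 μm × 7.14 g/cm³ = 231.3 g·m⁻²

D(15) = 231 g·m⁻²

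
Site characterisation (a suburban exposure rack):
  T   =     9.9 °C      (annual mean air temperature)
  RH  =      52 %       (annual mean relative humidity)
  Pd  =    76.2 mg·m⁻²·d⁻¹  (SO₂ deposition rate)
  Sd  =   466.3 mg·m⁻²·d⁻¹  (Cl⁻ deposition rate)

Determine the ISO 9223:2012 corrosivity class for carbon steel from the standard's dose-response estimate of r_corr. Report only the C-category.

carbon steel: temperature factor f = +0.150·(-0.1) = -0.0150
  sulphur-dioxide contribution → 46.96 μm/a
  chloride contribution → 38.05 μm/a
  ⇒ r_corr(carbon steel) = 85.02 μm/a
ISO 9223 Table 2 (carbon steel): 80 < 85 ≤ 200 μm/a ⇒ C5

C5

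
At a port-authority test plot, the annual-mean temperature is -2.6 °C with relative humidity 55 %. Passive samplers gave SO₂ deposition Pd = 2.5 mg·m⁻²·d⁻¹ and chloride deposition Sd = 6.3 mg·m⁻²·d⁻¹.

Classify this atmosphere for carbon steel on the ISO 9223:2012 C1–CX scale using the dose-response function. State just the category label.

carbon steel: f(T) = +0.150·(T−10) [T≤10 °C] = -1.8900
  sulphur-dioxide contribution → 1.294 μm/a
  chloride contribution → 1.767 μm/a
  total first-year rate 3.061 μm/a
ISO 9223 Table 2 (carbon steel): 1.3 < 3.06 ≤ 25 μm/a ⇒ C2

C2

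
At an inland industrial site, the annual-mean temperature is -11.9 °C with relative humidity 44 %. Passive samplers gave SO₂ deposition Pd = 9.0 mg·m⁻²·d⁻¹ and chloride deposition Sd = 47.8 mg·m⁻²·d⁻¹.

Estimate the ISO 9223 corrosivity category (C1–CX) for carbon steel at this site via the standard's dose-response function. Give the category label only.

carbon steel: f(T) = +0.150·(T−10) [T≤10 °C] = -3.2850
  SO₂ term: 1.77·9.0^0.52·exp(0.02·44-3.2850) = 0.5008
  Cl⁻ term: 0.102·47.8^0.62·exp(0.033·44+0.04·-11.9) = 2.977
  sum: 0.5008 + 2.977 → r_corr = 3.477 μm/a
ISO 9223 Table 2 (carbon steel): 1.3 < 3.48 ≤ 25 μm/a ⇒ C2

C2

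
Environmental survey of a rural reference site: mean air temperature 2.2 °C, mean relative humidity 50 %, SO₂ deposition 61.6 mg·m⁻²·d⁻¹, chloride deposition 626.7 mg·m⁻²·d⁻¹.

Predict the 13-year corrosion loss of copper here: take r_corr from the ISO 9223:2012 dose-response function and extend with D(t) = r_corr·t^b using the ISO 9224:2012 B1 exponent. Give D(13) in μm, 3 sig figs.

D(13) = 2.79 μm

copper: temperature factor f = +0.126·(-7.8) = -0.9828
  Pd branch = 0.0053·Pd^0.26·e^(0.059·RH+f) = 0.1106 μm/a
  Cl⁻ term: 0.01025·626.7^0.27·exp(0.036·50+0.049·2.2) = 0.3931
  sum: 0.1106 + 0.3931 → r_corr = 0.5037 μm/a
ISO 9224: D(t) = r_corr · t^b with b = 0.667 (copper, B1)
  D(13) = 0.5037 × 13^0.667 = 0.5037 × 5.534 = 2.787 μm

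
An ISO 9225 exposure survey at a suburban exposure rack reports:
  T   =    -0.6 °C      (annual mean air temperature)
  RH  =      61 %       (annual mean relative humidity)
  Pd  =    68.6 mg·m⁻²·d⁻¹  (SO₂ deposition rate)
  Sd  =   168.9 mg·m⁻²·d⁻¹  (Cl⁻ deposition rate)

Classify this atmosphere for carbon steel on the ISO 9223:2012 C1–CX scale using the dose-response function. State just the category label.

C3

carbon steel: f(T) = +0.150·(T−10) [T≤10 °C] = -1.5900
  Pd branch = 1.77·Pd^0.52·e^(0.02·RH+f) = 11.02 μm/a
  Cl⁻ term: 0.102·168.9^0.62·exp(0.033·61+0.04·-0.6) = 17.93
  sum: 11.02 + 17.93 → r_corr = 28.95 μm/a
28.9 μm/a falls in (25, 50] for carbon steel → category C3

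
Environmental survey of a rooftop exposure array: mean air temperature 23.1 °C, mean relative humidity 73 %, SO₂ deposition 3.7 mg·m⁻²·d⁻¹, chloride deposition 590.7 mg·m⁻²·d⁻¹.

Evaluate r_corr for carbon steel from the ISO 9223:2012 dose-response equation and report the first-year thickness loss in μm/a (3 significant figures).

carbon steel: T>10 °C ⇒ hinge -0.054·(23.1−10) = -0.7074
  SO₂ term: 1.77·3.7^0.52·exp(0.02·73-0.7074) = 7.418
  Cl⁻ term: 0.102·590.7^0.62·exp(0.033·73+0.04·23.1) = 149.4
  r_corr = 7.418 + 149.4 = 156.8 μm/a

r_corr = 157 μm/a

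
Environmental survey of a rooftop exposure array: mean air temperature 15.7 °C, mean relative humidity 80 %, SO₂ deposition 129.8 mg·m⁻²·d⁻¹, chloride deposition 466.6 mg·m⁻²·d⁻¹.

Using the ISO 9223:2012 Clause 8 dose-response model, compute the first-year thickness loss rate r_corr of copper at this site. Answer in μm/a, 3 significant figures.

r_corr = 3.41 μm/a

copper: f(T) = -0.080·(T−10) [T>10 °C] = -0.4560
  SO₂ term: 0.0053·129.8^0.26·exp(0.059·80-0.4560) = 1.335
  Sd branch = 0.01025·Sd^0.27·e^(0.036·RH+0.049·T) = 2.071 μm/a
  sum: 1.335 + 2.071 → r_corr = 3.406 μm/a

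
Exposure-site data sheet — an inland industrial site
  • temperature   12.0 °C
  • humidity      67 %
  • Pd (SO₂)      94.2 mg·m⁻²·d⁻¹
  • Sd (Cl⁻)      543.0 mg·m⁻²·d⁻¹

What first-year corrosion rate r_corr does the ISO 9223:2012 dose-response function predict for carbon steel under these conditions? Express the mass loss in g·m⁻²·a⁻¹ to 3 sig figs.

r_corr = 1.09e+03 g·m⁻²·a⁻¹

carbon steel: f(T) = -0.054·(T−10) [T>10 °C] = -0.1080
  SO₂ term: 1.77·94.2^0.52·exp(0.02·67-0.1080) = 64.5
  Cl⁻ term: 0.102·543.0^0.62·exp(0.033·67+0.04·12.0) = 74.62
  r_corr = 64.5 + 74.62 = 139.1 μm/a
Convert to mass loss: 139.1 μm/a × 7.85 g/cm³ = 1092 g·m⁻²·a⁻¹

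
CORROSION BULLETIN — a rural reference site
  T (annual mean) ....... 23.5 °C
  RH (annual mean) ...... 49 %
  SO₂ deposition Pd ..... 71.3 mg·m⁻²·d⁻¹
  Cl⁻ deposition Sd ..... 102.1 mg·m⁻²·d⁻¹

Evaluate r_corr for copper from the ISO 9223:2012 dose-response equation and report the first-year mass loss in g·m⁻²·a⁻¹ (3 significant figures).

r_corr = 6.79 g·m⁻²·a⁻¹

copper: T>10 °C ⇒ hinge -0.080·(23.5−10) = -1.0800
  Pd branch = 0.0053·Pd^0.26·e^(0.059·RH+f) = 0.09831 μm/a
  Cl⁻ term: 0.01025·102.1^0.27·exp(0.036·49+0.049·23.5) = 0.6597
  r_corr = 0.09831 + 0.6597 = 0.758 μm/a
Convert to mass loss: 0.758 μm/a × 8.96 g/cm³ = 6.792 g·m⁻²·a⁻¹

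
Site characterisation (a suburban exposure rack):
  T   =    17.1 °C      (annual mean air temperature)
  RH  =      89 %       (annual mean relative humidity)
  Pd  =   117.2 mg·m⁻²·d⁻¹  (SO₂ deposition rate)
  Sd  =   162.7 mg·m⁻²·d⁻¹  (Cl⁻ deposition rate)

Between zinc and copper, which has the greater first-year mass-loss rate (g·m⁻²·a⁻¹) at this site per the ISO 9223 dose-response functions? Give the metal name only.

zinc

zinc: T>10 °C ⇒ hinge -0.071·(17.1−10) = -0.5041
  SO₂ term: 0.0129·117.2^0.44·exp(0.046·89-0.5041) = 3.802
  Cl⁻ term: 0.0175·162.7^0.57·exp(0.008·89+0.085·17.1) = 2.78
  r_corr = 3.802 + 2.78 = 6.581 μm/a
  mass loss = 6.581 μm/a × 7.14 g/cm³ = 46.99 g·m⁻²·a⁻¹
copper: T>10 °C ⇒ hinge -0.080·(17.1−10) = -0.5680
  Pd branch = 0.0053·Pd^0.26·e^(0.059·RH+f) = 1.977 μm/a
  Sd branch = 0.01025·Sd^0.27·e^(0.036·RH+0.049·T) = 2.308 μm/a
  r_corr = 1.977 + 2.308 = 4.285 μm/a
  mass loss = 4.285 μm/a × 8.96 g/cm³ = 38.39 g·m⁻²·a⁻¹
Ordering by g·m⁻²·a⁻¹: zinc (47) > copper (38.4)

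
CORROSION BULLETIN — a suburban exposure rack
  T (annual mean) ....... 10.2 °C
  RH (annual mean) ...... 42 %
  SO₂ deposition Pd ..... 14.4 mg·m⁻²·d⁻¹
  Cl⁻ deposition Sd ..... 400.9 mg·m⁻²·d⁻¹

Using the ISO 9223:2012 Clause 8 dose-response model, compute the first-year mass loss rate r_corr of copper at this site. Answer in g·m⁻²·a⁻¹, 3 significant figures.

r_corr = 4.58 g·m⁻²·a⁻¹

copper: temperature factor f = -0.080·(0.2) = -0.0160
  sulphur-dioxide contribution → 0.1244 μm/a
  chloride contribution → 0.3866 μm/a
  total first-year rate 0.511 μm/a
Convert to mass loss: 0.511 μm/a × 8.96 g/cm³ = 4.578 g·m⁻²·a⁻¹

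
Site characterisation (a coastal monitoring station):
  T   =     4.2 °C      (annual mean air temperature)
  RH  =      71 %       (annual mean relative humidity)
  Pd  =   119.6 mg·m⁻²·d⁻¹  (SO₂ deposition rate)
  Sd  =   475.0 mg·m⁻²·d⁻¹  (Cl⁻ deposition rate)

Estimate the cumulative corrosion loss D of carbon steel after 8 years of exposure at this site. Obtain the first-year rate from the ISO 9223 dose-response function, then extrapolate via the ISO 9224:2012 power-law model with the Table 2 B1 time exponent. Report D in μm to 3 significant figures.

carbon steel: f(T) = +0.150·(T−10) [T≤10 °C] = -0.8700
  SO₂ term: 1.77·119.6^0.52·exp(0.02·71-0.8700) = 36.92
  Sd branch = 0.102·Sd^0.62·e^(0.033·RH+0.04·T) = 57.37 μm/a
  sum: 36.92 + 57.37 → r_corr = 94.29 μm/a
Long-term exponent b (ISO 9224 Table 2, B1) = 0.523
  D(8) = 94.29 × 8^0.523 = 94.29 × 2.967 = 279.7 μm

D(8) = 280 μm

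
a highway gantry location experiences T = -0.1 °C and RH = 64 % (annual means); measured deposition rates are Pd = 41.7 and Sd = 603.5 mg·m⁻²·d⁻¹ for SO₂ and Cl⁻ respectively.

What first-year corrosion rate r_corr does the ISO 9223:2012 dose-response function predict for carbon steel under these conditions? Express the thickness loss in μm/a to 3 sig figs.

r_corr = 54.2 μm/a

carbon steel: temperature factor f = +0.150·(-10.1) = -1.5150
  sulphur-dioxide contribution → 9.736 μm/a
  chloride contribution → 44.47 μm/a
  ⇒ r_corr(carbon steel) = 54.21 μm/a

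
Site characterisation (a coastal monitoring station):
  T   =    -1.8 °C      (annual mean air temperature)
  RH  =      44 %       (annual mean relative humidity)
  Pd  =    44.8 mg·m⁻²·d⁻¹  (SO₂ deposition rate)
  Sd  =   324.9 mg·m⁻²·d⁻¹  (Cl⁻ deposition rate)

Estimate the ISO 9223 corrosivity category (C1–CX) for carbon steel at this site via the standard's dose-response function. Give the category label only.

carbon steel: f(T) = +0.150·(T−10) [T≤10 °C] = -1.7700
  sulphur-dioxide contribution → 5.249 μm/a
  chloride contribution → 14.63 μm/a
  ⇒ r_corr(carbon steel) = 19.88 μm/a
ISO 9223 Table 2 (carbon steel): 1.3 < 19.9 ≤ 25 μm/a ⇒ C2

C2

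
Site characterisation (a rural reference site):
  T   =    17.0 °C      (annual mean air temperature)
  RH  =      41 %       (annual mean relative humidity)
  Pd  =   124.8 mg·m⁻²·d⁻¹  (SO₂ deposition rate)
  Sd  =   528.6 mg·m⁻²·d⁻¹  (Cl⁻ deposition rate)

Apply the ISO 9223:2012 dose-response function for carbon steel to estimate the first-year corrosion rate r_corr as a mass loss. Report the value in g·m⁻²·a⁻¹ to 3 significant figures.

carbon steel: f(T) = -0.054·(T−10) [T>10 °C] = -0.3780
  sulphur-dioxide contribution → 33.88 μm/a
  chloride contribution → 38.01 μm/a
  ⇒ r_corr(carbon steel) = 71.89 μm/a
Convert to mass loss: 71.89 μm/a × 7.85 g/cm³ = 564.3 g·m⁻²·a⁻¹

r_corr = 564 g·m⁻²·a⁻¹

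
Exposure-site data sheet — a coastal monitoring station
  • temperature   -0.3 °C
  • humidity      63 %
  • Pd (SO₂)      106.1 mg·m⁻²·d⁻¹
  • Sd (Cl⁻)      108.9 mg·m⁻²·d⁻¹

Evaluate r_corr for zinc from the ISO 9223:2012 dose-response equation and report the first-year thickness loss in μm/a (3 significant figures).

r_corr = 1.64 μm/a

zinc: T≤10 °C ⇒ hinge +0.038·(-0.3−10) = -0.3914
  Pd branch = 0.0129·Pd^0.44·e^(0.046·RH+f) = 1.232 μm/a
  Sd branch = 0.0175·Sd^0.57·e^(0.008·RH+0.085·T) = 0.4092 μm/a
  sum: 1.232 + 0.4092 → r_corr = 1.641 μm/a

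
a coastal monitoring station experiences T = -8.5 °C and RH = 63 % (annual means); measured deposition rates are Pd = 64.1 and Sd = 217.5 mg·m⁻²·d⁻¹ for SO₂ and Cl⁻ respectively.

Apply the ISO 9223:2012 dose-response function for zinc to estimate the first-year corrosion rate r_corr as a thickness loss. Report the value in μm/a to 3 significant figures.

r_corr = 1.02 μm/a

zinc: temperature factor f = +0.038·(-18.5) = -0.7030
  SO₂ term: 0.0129·64.1^0.44·exp(0.046·63-0.7030) = 0.7226
  Sd branch = 0.0175·Sd^0.57·e^(0.008·RH+0.085·T) = 0.3023 μm/a
  sum: 0.7226 + 0.3023 → r_corr = 1.025 μm/a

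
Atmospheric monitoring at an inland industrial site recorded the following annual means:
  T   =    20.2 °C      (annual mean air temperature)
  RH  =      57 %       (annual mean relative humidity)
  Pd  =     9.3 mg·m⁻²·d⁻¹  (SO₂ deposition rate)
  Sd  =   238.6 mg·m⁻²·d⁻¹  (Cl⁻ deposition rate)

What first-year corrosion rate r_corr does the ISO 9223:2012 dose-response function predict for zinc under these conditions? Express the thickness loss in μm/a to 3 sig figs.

zinc: T>10 °C ⇒ hinge -0.071·(20.2−10) = -0.7242
  sulphur-dioxide contribution → 0.2296 μm/a
  chloride contribution → 3.484 μm/a
  ⇒ r_corr(zinc) = 3.713 μm/a

r_corr = 3.71 μm/a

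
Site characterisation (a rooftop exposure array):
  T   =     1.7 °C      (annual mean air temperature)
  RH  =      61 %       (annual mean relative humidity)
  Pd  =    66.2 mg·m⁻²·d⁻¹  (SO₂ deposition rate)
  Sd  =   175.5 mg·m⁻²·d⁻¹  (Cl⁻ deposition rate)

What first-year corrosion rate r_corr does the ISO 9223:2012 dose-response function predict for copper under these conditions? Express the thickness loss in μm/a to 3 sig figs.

copper: T≤10 °C ⇒ hinge +0.126·(1.7−10) = -1.0458
  SO₂ term: 0.0053·66.2^0.26·exp(0.059·61-1.0458) = 0.2026
  Cl⁻ term: 0.01025·175.5^0.27·exp(0.036·61+0.049·1.7) = 0.4042
  sum: 0.2026 + 0.4042 → r_corr = 0.6067 μm/a

r_corr = 0.607 μm/a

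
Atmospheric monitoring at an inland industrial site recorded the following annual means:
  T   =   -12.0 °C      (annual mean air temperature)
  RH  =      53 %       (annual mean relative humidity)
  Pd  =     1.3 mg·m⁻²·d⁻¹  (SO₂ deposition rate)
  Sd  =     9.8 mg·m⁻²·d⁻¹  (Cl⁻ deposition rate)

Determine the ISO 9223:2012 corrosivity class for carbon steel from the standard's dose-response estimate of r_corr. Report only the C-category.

carbon steel: f(T) = +0.150·(T−10) [T≤10 °C] = -3.3000
  Pd branch = 1.77·Pd^0.52·e^(0.02·RH+f) = 0.216 μm/a
  Sd branch = 0.102·Sd^0.62·e^(0.033·RH+0.04·T) = 1.494 μm/a
  r_corr = 0.216 + 1.494 = 1.71 μm/a
1.71 μm/a falls in (1.3, 25] for carbon steel → category C2

C2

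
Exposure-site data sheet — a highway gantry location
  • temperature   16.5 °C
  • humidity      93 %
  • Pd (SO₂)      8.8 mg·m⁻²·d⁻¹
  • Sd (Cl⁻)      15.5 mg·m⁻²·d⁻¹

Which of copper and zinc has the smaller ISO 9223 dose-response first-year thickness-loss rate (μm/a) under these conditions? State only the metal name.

zinc

copper: temperature factor f = -0.080·(6.5) = -0.5200
  SO₂ term: 0.0053·8.8^0.26·exp(0.059·93-0.5200) = 1.34
  Sd branch = 0.01025·Sd^0.27·e^(0.036·RH+0.049·T) = 1.372 μm/a
  r_corr = 1.34 + 1.372 = 2.711 μm/a
zinc: T>10 °C ⇒ hinge -0.071·(16.5−10) = -0.4615
  SO₂ term: 0.0129·8.8^0.44·exp(0.046·93-0.4615) = 1.526
  Sd branch = 0.0175·Sd^0.57·e^(0.008·RH+0.085·T) = 0.7141 μm/a
  sum: 1.526 + 0.7141 → r_corr = 2.24 μm/a
Ordering by μm/a: copper (2.71) > zinc (2.24)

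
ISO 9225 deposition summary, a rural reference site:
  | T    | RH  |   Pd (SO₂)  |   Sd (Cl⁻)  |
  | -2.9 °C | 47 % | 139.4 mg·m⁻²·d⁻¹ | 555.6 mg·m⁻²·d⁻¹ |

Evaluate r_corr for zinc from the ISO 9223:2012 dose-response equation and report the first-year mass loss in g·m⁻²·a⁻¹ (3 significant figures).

zinc: T≤10 °C ⇒ hinge +0.038·(-2.9−10) = -0.4902
  SO₂ term: 0.0129·139.4^0.44·exp(0.046·47-0.4902) = 0.6027
  Sd branch = 0.0175·Sd^0.57·e^(0.008·RH+0.085·T) = 0.7308 μm/a
  r_corr = 0.6027 + 0.7308 = 1.334 μm/a
Convert to mass loss: 1.334 μm/a × 7.14 g/cm³ = 9.521 g·m⁻²·a⁻¹

r_corr = 9.52 g·m⁻²·a⁻¹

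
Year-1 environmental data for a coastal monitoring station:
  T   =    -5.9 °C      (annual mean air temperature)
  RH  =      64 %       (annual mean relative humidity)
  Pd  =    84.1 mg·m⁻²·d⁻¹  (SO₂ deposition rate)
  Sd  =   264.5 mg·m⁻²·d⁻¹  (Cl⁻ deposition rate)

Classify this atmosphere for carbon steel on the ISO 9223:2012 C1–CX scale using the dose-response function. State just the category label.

carbon steel: T≤10 °C ⇒ hinge +0.150·(-5.9−10) = -2.3850
  sulphur-dioxide contribution → 5.875 μm/a
  chloride contribution → 21.15 μm/a
  total first-year rate 27.02 μm/a
27 μm/a falls in (25, 50] for carbon steel → category C3

C3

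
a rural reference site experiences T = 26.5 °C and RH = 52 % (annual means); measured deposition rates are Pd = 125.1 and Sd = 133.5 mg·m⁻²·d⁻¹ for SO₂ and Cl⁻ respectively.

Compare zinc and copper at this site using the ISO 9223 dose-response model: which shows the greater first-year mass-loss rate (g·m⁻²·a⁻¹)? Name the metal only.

zinc

zinc: temperature factor f = -0.071·(16.5) = -1.1715
  SO₂ term: 0.0129·125.1^0.44·exp(0.046·52-1.1715) = 0.366
  Sd branch = 0.0175·Sd^0.57·e^(0.008·RH+0.085·T) = 4.107 μm/a
  sum: 0.366 + 4.107 → r_corr = 4.473 μm/a
  mass loss = 4.473 μm/a × 7.14 g/cm³ = 31.93 g·m⁻²·a⁻¹
copper: f(T) = -0.080·(T−10) [T>10 °C] = -1.3200
  SO₂ term: 0.0053·125.1^0.26·exp(0.059·52-1.3200) = 0.1068
  Sd branch = 0.01025·Sd^0.27·e^(0.036·RH+0.049·T) = 0.9152 μm/a
  r_corr = 0.1068 + 0.9152 = 1.022 μm/a
  mass loss = 1.022 μm/a × 8.96 g/cm³ = 9.158 g·m⁻²·a⁻¹
Ordering by g·m⁻²·a⁻¹: zinc (31.9) > copper (9.16)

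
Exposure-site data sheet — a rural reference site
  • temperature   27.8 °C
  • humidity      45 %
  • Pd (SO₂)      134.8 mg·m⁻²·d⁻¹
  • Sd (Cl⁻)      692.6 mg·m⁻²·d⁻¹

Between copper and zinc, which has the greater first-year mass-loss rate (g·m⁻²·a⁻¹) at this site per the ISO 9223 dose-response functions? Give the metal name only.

copper: temperature factor f = -0.080·(17.8) = -1.4240
  Pd branch = 0.0053·Pd^0.26·e^(0.059·RH+f) = 0.06495 μm/a
  Cl⁻ term: 0.01025·692.6^0.27·exp(0.036·45+0.049·27.8) = 1.183
  sum: 0.06495 + 1.183 → r_corr = 1.247 μm/a
  mass loss = 1.247 μm/a × 8.96 g/cm³ = 11.18 g·m⁻²·a⁻¹
zinc: temperature factor f = -0.071·(17.8) = -1.2638
  Pd branch = 0.0129·Pd^0.44·e^(0.046·RH+f) = 0.2499 μm/a
  Sd branch = 0.0175·Sd^0.57·e^(0.008·RH+0.085·T) = 11.08 μm/a
  r_corr = 0.2499 + 11.08 = 11.33 μm/a
  mass loss = 11.33 μm/a × 7.14 g/cm³ = 80.92 g·m⁻²·a⁻¹
Ordering by g·m⁻²·a⁻¹: zinc (80.9) > copper (11.2)

zinc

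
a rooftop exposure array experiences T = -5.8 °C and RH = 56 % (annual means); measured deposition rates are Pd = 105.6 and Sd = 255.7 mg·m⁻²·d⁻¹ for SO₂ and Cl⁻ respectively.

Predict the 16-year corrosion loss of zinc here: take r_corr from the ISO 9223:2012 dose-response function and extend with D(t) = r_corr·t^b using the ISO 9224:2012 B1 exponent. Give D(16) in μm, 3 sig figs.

D(16) = 10.6 μm

zinc: temperature factor f = +0.038·(-15.8) = -0.6004
  SO₂ term: 0.0129·105.6^0.44·exp(0.046·56-0.6004) = 0.7228
  Cl⁻ term: 0.0175·255.7^0.57·exp(0.008·56+0.085·-5.8) = 0.3944
  sum: 0.7228 + 0.3944 → r_corr = 1.117 μm/a
Long-term exponent b (ISO 9224 Table 2, B1) = 0.813
  D(16) = 1.117 × 16^0.813 = 1.117 × 9.527 = 10.64 μm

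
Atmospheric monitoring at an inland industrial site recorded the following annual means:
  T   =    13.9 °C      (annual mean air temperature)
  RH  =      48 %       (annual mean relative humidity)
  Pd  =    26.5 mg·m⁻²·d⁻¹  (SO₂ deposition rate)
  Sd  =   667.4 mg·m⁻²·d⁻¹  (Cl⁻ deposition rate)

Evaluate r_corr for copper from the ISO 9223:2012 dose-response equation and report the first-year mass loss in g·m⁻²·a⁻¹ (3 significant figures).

r_corr = 7.30 g·m⁻²·a⁻¹

copper: f(T) = -0.080·(T−10) [T>10 °C] = -0.3120
  SO₂ term: 0.0053·26.5^0.26·exp(0.059·48-0.3120) = 0.1544
  Cl⁻ term: 0.01025·667.4^0.27·exp(0.036·48+0.049·13.9) = 0.66
  sum: 0.1544 + 0.66 → r_corr = 0.8145 μm/a
Convert to mass loss: 0.8145 μm/a × 8.96 g/cm³ = 7.298 g·m⁻²·a⁻¹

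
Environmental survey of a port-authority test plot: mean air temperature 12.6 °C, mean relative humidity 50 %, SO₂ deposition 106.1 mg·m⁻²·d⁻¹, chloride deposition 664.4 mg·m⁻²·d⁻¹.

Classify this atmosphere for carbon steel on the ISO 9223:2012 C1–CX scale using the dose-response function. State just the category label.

C5

carbon steel: T>10 °C ⇒ hinge -0.054·(12.6−10) = -0.1404
  Pd branch = 1.77·Pd^0.52·e^(0.02·RH+f) = 47.28 μm/a
  Cl⁻ term: 0.102·664.4^0.62·exp(0.033·50+0.04·12.6) = 49.43
  r_corr = 47.28 + 49.43 = 96.71 μm/a
ISO 9223 Table 2 (carbon steel): 80 < 96.7 ≤ 200 μm/a ⇒ C5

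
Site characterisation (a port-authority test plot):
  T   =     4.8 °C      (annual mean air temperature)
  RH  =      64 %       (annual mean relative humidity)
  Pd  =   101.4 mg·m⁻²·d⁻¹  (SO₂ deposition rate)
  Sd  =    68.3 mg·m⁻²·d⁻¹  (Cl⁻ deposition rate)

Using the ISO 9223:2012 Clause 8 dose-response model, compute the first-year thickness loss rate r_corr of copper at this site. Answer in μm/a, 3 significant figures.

copper: T≤10 °C ⇒ hinge +0.126·(4.8−10) = -0.6552
  SO₂ term: 0.0053·101.4^0.26·exp(0.059·64-0.6552) = 0.3992
  Cl⁻ term: 0.01025·68.3^0.27·exp(0.036·64+0.049·4.8) = 0.4062
  r_corr = 0.3992 + 0.4062 = 0.8054 μm/a

r_corr = 0.805 μm/a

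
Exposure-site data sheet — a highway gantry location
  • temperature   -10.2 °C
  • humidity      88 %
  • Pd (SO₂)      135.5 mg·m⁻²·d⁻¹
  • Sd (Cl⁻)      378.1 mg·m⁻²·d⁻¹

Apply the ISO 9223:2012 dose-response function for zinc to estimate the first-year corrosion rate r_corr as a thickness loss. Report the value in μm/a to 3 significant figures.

zinc: f(T) = +0.038·(T−10) [T≤10 °C] = -0.7676
  sulphur-dioxide contribution → 2.974 μm/a
  chloride contribution → 0.438 μm/a
  ⇒ r_corr(zinc) = 3.412 μm/a

r_corr = 3.41 μm/a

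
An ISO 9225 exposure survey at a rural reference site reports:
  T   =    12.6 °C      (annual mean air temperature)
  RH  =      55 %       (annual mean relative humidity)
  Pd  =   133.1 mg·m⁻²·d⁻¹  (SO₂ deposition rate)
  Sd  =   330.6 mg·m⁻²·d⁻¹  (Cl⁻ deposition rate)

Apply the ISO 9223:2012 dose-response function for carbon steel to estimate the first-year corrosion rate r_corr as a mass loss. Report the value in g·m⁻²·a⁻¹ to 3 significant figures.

carbon steel: temperature factor f = -0.054·(2.6) = -0.1404
  Pd branch = 1.77·Pd^0.52·e^(0.02·RH+f) = 58.79 μm/a
  Sd branch = 0.102·Sd^0.62·e^(0.033·RH+0.04·T) = 37.82 μm/a
  sum: 58.79 + 37.82 → r_corr = 96.61 μm/a
Convert to mass loss: 96.61 μm/a × 7.85 g/cm³ = 758.4 g·m⁻²·a⁻¹

r_corr = 758 g·m⁻²·a⁻¹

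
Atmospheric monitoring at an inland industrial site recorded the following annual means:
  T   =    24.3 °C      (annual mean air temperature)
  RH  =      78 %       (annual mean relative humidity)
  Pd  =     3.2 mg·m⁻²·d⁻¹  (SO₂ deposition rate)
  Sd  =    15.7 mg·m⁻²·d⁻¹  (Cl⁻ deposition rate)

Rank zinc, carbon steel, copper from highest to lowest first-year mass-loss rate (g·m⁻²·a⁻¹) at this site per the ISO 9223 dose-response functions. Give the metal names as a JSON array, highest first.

zinc: T>10 °C ⇒ hinge -0.071·(24.3−10) = -1.0153
  sulphur-dioxide contribution → 0.2819 μm/a
  chloride contribution → 1.238 μm/a
  ⇒ r_corr(zinc) = 1.52 μm/a
  mass loss = 1.52 μm/a × 7.14 g/cm³ = 10.85 g·m⁻²·a⁻¹
carbon steel: T>10 °C ⇒ hinge -0.054·(24.3−10) = -0.7722
  sulphur-dioxide contribution → 7.125 μm/a
  chloride contribution → 19.5 μm/a
  ⇒ r_corr(carbon steel) = 26.63 μm/a
  mass loss = 26.63 μm/a × 7.85 g/cm³ = 209 g·m⁻²·a⁻¹
copper: temperature factor f = -0.080·(14.3) = -1.1440
  sulphur-dioxide contribution → 0.2277 μm/a
  chloride contribution → 1.176 μm/a
  total first-year rate 1.403 μm/a
  mass loss = 1.403 μm/a × 8.96 g/cm³ = 12.57 g·m⁻²·a⁻¹
Ordering by g·m⁻²·a⁻¹: carbon steel (209) > copper (12.6) > zinc (10.9)

["carbon steel", "copper", "zinc"]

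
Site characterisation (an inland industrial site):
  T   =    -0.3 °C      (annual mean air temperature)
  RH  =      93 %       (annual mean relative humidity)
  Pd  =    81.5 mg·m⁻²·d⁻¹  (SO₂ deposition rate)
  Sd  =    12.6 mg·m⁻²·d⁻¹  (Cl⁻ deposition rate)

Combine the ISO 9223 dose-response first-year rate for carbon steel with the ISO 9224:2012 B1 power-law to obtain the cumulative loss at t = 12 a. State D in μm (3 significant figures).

D(12) = 126 μm

carbon steel: temperature factor f = +0.150·(-10.3) = -1.5450
  SO₂ term: 1.77·81.5^0.52·exp(0.02·93-1.5450) = 23.91
  Cl⁻ term: 0.102·12.6^0.62·exp(0.033·93+0.04·-0.3) = 10.43
  sum: 23.91 + 10.43 → r_corr = 34.34 μm/a
Long-term exponent b (ISO 9224 Table 2, B1) = 0.523
  D(12) = 34.34 × 12^0.523 = 34.34 × 3.668 = 126 μm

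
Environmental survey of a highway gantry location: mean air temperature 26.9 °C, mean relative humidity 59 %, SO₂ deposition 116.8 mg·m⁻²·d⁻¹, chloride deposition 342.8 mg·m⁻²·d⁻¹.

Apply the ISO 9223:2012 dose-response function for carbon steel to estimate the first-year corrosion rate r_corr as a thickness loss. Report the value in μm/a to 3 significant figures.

r_corr = 106 μm/a

carbon steel: f(T) = -0.054·(T−10) [T>10 °C] = -0.9126
  Pd branch = 1.77·Pd^0.52·e^(0.02·RH+f) = 27.49 μm/a
  Sd branch = 0.102·Sd^0.62·e^(0.033·RH+0.04·T) = 78.2 μm/a
  r_corr = 27.49 + 78.2 = 105.7 μm/a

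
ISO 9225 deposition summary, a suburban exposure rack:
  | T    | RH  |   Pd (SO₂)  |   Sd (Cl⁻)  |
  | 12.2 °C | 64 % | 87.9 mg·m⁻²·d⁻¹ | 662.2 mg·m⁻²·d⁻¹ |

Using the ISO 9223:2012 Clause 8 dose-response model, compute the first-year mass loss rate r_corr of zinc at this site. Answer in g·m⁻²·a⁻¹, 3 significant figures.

zinc: temperature factor f = -0.071·(2.2) = -0.1562
  Pd branch = 0.0129·Pd^0.44·e^(0.046·RH+f) = 1.502 μm/a
  Sd branch = 0.0175·Sd^0.57·e^(0.008·RH+0.085·T) = 3.34 μm/a
  r_corr = 1.502 + 3.34 = 4.842 μm/a
Convert to mass loss: 4.842 μm/a × 7.14 g/cm³ = 34.57 g·m⁻²·a⁻¹

r_corr = 34.6 g·m⁻²·a⁻¹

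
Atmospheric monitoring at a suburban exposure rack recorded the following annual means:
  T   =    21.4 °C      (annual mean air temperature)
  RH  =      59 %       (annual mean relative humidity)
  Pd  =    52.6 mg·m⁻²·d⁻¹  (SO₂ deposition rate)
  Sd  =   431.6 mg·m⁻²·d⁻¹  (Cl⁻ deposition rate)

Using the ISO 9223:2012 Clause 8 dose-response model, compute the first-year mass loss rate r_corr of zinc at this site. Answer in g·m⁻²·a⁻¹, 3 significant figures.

r_corr = 42.8 g·m⁻²·a⁻¹

zinc: T>10 °C ⇒ hinge -0.071·(21.4−10) = -0.8094
  SO₂ term: 0.0129·52.6^0.44·exp(0.046·59-0.8094) = 0.4954
  Cl⁻ term: 0.0175·431.6^0.57·exp(0.008·59+0.085·21.4) = 5.495
  sum: 0.4954 + 5.495 → r_corr = 5.991 μm/a
Convert to mass loss: 5.991 μm/a × 7.14 g/cm³ = 42.77 g·m⁻²·a⁻¹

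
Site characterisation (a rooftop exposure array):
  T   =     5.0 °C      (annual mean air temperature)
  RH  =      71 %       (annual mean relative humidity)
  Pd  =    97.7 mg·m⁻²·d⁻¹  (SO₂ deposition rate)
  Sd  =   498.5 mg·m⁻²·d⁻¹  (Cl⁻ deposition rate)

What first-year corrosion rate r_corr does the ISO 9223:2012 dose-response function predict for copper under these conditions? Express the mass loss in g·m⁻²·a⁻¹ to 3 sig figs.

copper: f(T) = +0.126·(T−10) [T≤10 °C] = -0.6300
  SO₂ term: 0.0053·97.7^0.26·exp(0.059·71-0.6300) = 0.6128
  Cl⁻ term: 0.01025·498.5^0.27·exp(0.036·71+0.049·5.0) = 0.9027
  sum: 0.6128 + 0.9027 → r_corr = 1.515 μm/a
Convert to mass loss: 1.515 μm/a × 8.96 g/cm³ = 13.58 g·m⁻²·a⁻¹

r_corr = 13.6 g·m⁻²·a⁻¹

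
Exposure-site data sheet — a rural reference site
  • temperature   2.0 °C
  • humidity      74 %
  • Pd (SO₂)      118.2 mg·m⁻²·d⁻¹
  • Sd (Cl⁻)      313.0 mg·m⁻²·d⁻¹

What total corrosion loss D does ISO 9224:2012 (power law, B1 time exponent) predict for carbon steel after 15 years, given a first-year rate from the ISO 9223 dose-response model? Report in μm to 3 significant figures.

carbon steel: f(T) = +0.150·(T−10) [T≤10 °C] = -1.2000
  Pd branch = 1.77·Pd^0.52·e^(0.02·RH+f) = 28.01 μm/a
  Cl⁻ term: 0.102·313.0^0.62·exp(0.033·74+0.04·2.0) = 44.78
  sum: 28.01 + 44.78 → r_corr = 72.8 μm/a
Power-law: D(15) = r_corr · 15^0.523
  D(15) = 72.8 × 15^0.523 = 72.8 × 4.122 = 300.1 μm

D(15) = 300 μm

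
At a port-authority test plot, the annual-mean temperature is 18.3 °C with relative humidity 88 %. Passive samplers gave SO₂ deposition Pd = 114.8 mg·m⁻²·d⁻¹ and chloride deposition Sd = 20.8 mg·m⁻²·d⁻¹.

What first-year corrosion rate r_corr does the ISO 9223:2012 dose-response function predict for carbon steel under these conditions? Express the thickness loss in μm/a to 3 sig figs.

r_corr = 103 μm/a

carbon steel: temperature factor f = -0.054·(8.3) = -0.4482
  SO₂ term: 1.77·114.8^0.52·exp(0.02·88-0.4482) = 77.42
  Sd branch = 0.102·Sd^0.62·e^(0.033·RH+0.04·T) = 25.4 μm/a
  r_corr = 77.42 + 25.4 = 102.8 μm/a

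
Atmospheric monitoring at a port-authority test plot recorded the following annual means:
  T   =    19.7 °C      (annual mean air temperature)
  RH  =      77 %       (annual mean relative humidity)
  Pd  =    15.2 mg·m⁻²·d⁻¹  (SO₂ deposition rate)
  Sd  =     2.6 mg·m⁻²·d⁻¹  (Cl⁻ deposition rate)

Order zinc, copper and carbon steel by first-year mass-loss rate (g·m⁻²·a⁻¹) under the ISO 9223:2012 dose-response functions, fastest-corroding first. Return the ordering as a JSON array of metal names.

["carbon steel", "copper", "zinc"]

zinc: temperature factor f = -0.071·(9.7) = -0.6887
  SO₂ term: 0.0129·15.2^0.44·exp(0.046·77-0.6887) = 0.7409
  Cl⁻ term: 0.0175·2.6^0.57·exp(0.008·77+0.085·19.7) = 0.2981
  r_corr = 0.7409 + 0.2981 = 1.039 μm/a
  mass loss = 1.039 μm/a × 7.14 g/cm³ = 7.418 g·m⁻²·a⁻¹
copper: T>10 °C ⇒ hinge -0.080·(19.7−10) = -0.7760
  Pd branch = 0.0053·Pd^0.26·e^(0.059·RH+f) = 0.4651 μm/a
  Sd branch = 0.01025·Sd^0.27·e^(0.036·RH+0.049·T) = 0.557 μm/a
  sum: 0.4651 + 0.557 → r_corr = 1.022 μm/a
  mass loss = 1.022 μm/a × 8.96 g/cm³ = 9.158 g·m⁻²·a⁻¹
carbon steel: f(T) = -0.054·(T−10) [T>10 °C] = -0.5238
  SO₂ term: 1.77·15.2^0.52·exp(0.02·77-0.5238) = 20.13
  Cl⁻ term: 0.102·2.6^0.62·exp(0.033·77+0.04·19.7) = 5.148
  sum: 20.13 + 5.148 → r_corr = 25.28 μm/a
  mass loss = 25.28 μm/a × 7.85 g/cm³ = 198.4 g·m⁻²·a⁻¹
Ordering by g·m⁻²·a⁻¹: carbon steel (198) > copper (9.16) > zinc (7.42)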